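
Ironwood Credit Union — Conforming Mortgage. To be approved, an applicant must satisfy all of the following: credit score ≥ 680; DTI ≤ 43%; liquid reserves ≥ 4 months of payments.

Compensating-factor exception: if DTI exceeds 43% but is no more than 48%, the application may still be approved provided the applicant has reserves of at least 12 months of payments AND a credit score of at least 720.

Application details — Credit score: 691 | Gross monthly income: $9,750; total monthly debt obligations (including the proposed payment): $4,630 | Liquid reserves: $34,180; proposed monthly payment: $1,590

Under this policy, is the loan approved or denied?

Credit score 691 ≥ 680 (meets base)
DTI = 4,630/9,750 = 47.5% > 43% — standard DTI limit exceeded.
Reserves = 34,180/1,590 = 21.5 months ≥ 4
DTI 47.5% is within the 43%–48% exception band; checking compensating factors.
Reserves 21.5 ≥ 12 months; credit score 691 < 720.
Compensating-factor requirement not fully met.

Denied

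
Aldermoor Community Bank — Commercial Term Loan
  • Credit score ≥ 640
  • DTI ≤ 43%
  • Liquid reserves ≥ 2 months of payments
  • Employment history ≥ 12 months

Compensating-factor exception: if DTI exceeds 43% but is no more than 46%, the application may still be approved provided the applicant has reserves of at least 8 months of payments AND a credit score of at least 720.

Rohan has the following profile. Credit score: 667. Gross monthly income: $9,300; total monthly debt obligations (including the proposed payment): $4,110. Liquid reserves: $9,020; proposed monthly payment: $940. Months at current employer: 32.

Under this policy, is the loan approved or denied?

Credit score 667 ≥ 640 (meets base)
DTI = 4,110/9,300 = 44.2% > 43% — standard DTI limit exceeded.
Liquid reserves cover 9,020/940 = 9.6 months — ≥ 2 required
Employment 32 ≥ 12 months
44.2% falls in the override range (43%–46%), so the compensating-factor test applies.
Override check — reserves: 9.6 mo (ok); score: 667 (below 720).
Compensating-factor requirement not fully met.

Denied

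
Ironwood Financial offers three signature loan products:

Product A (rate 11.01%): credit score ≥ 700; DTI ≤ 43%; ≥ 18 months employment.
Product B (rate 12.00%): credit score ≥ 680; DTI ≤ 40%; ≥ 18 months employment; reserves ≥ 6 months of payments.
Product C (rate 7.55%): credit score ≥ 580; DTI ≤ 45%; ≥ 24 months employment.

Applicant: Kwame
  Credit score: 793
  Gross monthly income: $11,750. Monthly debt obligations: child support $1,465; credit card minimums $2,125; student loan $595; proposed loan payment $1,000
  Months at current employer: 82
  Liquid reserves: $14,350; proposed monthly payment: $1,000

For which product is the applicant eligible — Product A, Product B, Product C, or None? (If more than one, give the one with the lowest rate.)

Total debts = (1,465 + 2,125 + 595 + 1,000) = 5,185; DTI = 5,185/11,750 = 44.1%.
Reserves = 14,350/1,000 = 14.3 months.
Product A: score 793 ≥ 700; DTI 44.1% > 43%; employment 82 ≥ 18 mo → does not qualify.
Product B: score 793 ≥ 680; DTI 44.1% > 40%; employment 82 ≥ 18 mo; reserves 14.3 ≥ 6 mo → does not qualify.
Product C: score 793 ≥ 580; DTI 44.1% ≤ 45%; employment 82 ≥ 24 mo → qualifies.

Product C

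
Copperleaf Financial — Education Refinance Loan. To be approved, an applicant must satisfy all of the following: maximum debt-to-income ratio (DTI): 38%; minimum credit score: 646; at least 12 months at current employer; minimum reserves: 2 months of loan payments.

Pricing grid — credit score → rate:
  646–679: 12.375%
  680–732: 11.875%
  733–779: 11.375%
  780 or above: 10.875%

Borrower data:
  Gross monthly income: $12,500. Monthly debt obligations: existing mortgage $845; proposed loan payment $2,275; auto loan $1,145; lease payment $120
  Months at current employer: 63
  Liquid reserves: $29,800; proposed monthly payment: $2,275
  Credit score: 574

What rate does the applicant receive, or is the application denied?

Credit score 574 < 646 (below minimum)
Reserves: 29,800 ÷ 2,275 = 13.1 months (meets 2-month minimum)
Total monthly debts = (845 + 2,275 + 1,145 + 120) = 4,385. DTI: 4,385 ÷ 12,500 = 35.1%, within the 38% cap
Employment 63 ≥ 12 months
Not all requirements met → denied.

Denied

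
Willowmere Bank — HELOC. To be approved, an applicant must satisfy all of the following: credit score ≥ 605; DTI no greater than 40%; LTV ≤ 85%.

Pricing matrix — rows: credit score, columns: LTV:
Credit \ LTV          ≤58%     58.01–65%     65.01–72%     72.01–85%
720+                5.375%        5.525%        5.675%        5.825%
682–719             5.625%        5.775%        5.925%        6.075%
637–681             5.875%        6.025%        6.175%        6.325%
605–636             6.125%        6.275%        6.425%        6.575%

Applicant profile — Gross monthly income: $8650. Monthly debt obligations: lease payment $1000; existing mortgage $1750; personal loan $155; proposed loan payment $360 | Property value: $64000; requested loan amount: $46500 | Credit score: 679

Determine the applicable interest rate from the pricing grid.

6.325%

Credit score 679 ≥ 605; Total monthly debts = (1,000 + 1,750 + 155 + 360) = 3,265. DTI: 3,265 ÷ 8,650 = 37.7%, within the 40% cap
LTV: 46,500 ÷ 64,000 = 72.7%, within 85% cap
Row: 679 falls in 637–681. Column: 72.7% falls in 72.01–85%. Rate = 6.325%.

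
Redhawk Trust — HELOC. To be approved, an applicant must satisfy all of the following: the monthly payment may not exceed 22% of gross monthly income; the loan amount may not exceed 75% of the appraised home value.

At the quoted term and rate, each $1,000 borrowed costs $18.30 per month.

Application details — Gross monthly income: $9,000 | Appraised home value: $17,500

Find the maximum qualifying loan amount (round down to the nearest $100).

$13,100

Payment cap: 22% × $9,000 = $1,980/month.
At $18.30 per $1,000, that supports 1,980/18.30 × 1,000 ≈ $108,196 → $108,100.
LTV cap: 75% × $17,500 = $13,125 → $13,100.
Binding constraint: loan-to-value.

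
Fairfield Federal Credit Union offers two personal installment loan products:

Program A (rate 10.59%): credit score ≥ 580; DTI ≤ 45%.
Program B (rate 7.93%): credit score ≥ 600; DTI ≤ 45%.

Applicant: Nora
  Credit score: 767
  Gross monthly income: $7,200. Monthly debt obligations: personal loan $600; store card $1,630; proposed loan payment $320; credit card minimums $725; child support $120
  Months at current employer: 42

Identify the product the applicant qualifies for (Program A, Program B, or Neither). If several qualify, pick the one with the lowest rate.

Total debts = (600 + 1,630 + 320 + 725 + 120) = 3,395; DTI = 3,395/7,200 = 47.2%.
Program A: score 767 ≥ 580; DTI 47.2% > 45% → does not qualify.
Program B: score 767 ≥ 600; DTI 47.2% > 45% → does not qualify.

Neither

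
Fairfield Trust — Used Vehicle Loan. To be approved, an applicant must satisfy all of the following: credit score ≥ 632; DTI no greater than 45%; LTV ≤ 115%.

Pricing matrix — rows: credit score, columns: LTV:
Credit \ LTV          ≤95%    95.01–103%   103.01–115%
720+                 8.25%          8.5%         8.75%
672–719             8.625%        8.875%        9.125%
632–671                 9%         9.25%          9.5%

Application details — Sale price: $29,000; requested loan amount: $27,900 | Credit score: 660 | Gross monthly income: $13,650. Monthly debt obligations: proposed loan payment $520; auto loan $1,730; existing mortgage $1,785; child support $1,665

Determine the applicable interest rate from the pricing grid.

Credit score 660 ≥ 632; Total monthly debts = (520 + 1,730 + 1,785 + 1,665) = 5,700. DTI = 5,700/13,650 = 41.8% ≤ 45%
Loan-to-value = 27,900/29,000 = 96.2% — pass (115% max)
Row: 660 falls in 632–671. Column: 96.2% falls in 95.01–103%. Rate = 9.25%.

9.25%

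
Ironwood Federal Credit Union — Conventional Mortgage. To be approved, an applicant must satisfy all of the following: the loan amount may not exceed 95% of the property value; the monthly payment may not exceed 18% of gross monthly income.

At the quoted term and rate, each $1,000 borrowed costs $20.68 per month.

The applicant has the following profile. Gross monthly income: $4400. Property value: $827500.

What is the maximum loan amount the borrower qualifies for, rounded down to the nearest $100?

Payment cap: 18% × $4,400 = $792/month.
At $20.68 per $1,000, that supports 792/20.68 × 1,000 ≈ $38,297 → $38,200.
LTV cap: 95% × $827,500 = $786,125 → $786,100.
Binding constraint: payment-to-income.

$38,200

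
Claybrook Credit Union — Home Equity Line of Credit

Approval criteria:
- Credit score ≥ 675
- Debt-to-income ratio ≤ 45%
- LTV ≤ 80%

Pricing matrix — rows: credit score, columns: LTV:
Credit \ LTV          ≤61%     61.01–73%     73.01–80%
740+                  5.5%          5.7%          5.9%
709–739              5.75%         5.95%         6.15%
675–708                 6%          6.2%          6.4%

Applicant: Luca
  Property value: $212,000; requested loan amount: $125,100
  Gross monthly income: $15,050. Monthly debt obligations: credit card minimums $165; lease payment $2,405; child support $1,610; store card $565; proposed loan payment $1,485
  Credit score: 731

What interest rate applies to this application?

5.75%

Credit score 731 ≥ 675; Total monthly debts = (165 + 2,405 + 1,610 + 565 + 1,485) = 6,230. Debt-to-income = 6,230/15,050 = 41.4% — meets 45% limit
LTV: 125,100 ÷ 212,000 = 59%, within 80% cap
Credit 731 → row 709–739; LTV 59% → column ≤61%. Grid cell → 5.75%.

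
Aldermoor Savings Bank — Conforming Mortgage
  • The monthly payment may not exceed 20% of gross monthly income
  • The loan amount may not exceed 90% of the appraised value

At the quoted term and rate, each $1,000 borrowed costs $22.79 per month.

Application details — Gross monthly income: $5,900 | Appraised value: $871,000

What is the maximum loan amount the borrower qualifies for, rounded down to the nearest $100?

Payment cap: 20% × $5,900 = $1,180/month.
At $22.79 per $1,000, that supports 1,180/22.79 × 1,000 ≈ $51,777 → $51,700.
LTV cap: 90% × $871,000 = $783,900 → $783,900.
Binding constraint: payment-to-income.

$51,700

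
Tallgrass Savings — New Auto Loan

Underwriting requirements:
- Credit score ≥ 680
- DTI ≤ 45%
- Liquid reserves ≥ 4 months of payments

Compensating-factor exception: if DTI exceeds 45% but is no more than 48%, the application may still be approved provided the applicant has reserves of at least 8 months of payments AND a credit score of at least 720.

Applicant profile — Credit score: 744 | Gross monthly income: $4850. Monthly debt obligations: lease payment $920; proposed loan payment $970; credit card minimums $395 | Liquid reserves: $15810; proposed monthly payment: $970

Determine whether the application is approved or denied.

Credit score 744 ≥ 680 (meets base)
Total debts = (920 + 970 + 395) = 2,285. DTI: 2,285 ÷ 4,850 = 47.1%, over the 45% base limit.
Liquid reserves cover 15,810/970 = 16.3 months — ≥ 4 required
DTI 47.1% is within the 45%–48% exception band; checking compensating factors.
Reserves 16.3 ≥ 8 months; credit score 744 ≥ 720.
Both compensating conditions met → exception applies.

Approved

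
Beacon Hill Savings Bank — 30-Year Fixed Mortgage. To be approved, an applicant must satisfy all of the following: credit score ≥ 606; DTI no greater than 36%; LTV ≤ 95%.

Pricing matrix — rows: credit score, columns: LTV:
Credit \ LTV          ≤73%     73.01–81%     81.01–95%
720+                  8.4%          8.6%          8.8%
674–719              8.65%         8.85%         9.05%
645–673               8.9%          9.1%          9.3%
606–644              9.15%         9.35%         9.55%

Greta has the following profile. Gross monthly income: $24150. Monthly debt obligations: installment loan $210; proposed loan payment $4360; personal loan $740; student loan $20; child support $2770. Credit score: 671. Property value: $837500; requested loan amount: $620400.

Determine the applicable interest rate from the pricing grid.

9.1%

Credit score 671 ≥ 606; Total monthly debts = (210 + 4,360 + 740 + 20 + 2,770) = 8,100. DTI: 8,100 ÷ 24,150 = 33.5%, within the 36% cap
LTV = 620,400/837,500 = 74.1% ≤ 95%
Credit 671 → row 645–673; LTV 74.1% → column 73.01–81%. Grid cell → 9.1%.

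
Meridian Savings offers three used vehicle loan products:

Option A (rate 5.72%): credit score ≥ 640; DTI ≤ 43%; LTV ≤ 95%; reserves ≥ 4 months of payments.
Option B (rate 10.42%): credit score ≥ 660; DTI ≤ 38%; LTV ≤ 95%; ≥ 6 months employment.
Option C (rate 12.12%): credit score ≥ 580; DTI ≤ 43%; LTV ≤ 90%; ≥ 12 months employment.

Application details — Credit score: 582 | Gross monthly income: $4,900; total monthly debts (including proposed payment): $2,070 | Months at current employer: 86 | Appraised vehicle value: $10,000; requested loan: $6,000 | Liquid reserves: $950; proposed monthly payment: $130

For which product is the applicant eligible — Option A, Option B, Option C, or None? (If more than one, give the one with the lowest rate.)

Option C

DTI = 2,070/4,900 = 42.2%.
LTV = 6,000/10,000 = 60%.
Reserves = 950/130 = 7.3 months.
Option A: score 582 < 640; DTI 42.2% ≤ 43%; LTV 60% ≤ 95%; reserves 7.3 ≥ 4 mo → does not qualify.
Option B: score 582 < 660; DTI 42.2% > 38%; LTV 60% ≤ 95%; employment 86 ≥ 6 mo → does not qualify.
Option C: score 582 ≥ 580; DTI 42.2% ≤ 43%; LTV 60% ≤ 90%; employment 86 ≥ 12 mo → qualifies.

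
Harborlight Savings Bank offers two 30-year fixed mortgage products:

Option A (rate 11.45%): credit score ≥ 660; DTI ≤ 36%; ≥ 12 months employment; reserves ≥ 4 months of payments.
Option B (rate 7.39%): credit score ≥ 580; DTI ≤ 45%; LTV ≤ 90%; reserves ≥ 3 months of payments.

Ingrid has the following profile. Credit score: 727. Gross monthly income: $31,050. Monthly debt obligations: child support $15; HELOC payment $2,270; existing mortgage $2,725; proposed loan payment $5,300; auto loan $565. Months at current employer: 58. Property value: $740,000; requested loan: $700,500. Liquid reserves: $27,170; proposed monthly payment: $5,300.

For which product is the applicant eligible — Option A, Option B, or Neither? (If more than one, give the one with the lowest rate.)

Option A

Total debts = (15 + 2,270 + 2,725 + 5,300 + 565) = 10,875; DTI = 10,875/31,050 = 35%.
LTV = 700,500/740,000 = 94.7%.
Reserves = 27,170/5,300 = 5.1 months.
Option A: score 727 ≥ 660; DTI 35% ≤ 36%; employment 58 ≥ 12 mo; reserves 5.1 ≥ 4 mo → qualifies.
Option B: score 727 ≥ 580; DTI 35% ≤ 45%; LTV 94.7% > 90%; reserves 5.1 ≥ 3 mo → does not qualify.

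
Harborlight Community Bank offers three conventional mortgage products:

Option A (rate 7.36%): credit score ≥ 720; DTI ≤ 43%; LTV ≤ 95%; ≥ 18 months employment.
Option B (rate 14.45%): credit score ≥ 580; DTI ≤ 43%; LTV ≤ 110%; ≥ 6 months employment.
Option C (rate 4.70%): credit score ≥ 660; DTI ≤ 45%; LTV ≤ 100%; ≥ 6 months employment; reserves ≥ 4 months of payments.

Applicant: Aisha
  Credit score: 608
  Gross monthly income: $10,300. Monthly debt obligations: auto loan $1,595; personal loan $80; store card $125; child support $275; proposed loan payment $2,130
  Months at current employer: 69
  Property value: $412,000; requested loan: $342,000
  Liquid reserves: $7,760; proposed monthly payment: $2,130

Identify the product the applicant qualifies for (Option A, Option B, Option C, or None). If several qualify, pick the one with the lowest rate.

Option B

Total debts = (1,595 + 80 + 125 + 275 + 2,130) = 4,205; DTI = 4,205/10,300 = 40.8%.
LTV = 342,000/412,000 = 83%.
Reserves = 7,760/2,130 = 3.6 months.
Option A: score 608 < 720; DTI 40.8% ≤ 43%; LTV 83% ≤ 95%; employment 69 ≥ 18 mo → does not qualify.
Option B: score 608 ≥ 580; DTI 40.8% ≤ 43%; LTV 83% ≤ 110%; employment 69 ≥ 6 mo → qualifies.
Option C: score 608 < 660; DTI 40.8% ≤ 45%; LTV 83% ≤ 100%; employment 69 ≥ 6 mo; reserves 3.6 < 4 mo → does not qualify.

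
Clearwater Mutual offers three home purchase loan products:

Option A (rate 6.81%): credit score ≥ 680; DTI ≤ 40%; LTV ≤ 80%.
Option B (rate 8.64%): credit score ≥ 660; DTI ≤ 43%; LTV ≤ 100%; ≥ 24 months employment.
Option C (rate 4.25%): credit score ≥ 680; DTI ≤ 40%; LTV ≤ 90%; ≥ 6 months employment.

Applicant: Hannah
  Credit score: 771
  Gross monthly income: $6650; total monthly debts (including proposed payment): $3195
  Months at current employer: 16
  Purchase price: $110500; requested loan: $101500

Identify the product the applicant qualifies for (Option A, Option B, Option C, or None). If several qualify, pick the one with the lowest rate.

DTI = 3,195/6,650 = 48%.
LTV = 101,500/110,500 = 91.9%.
Option A: score 771 ≥ 680; DTI 48% > 40%; LTV 91.9% > 80% → does not qualify.
Option B: score 771 ≥ 660; DTI 48% > 43%; LTV 91.9% ≤ 100%; employment 16 < 24 mo → does not qualify.
Option C: score 771 ≥ 680; DTI 48% > 40%; LTV 91.9% > 90%; employment 16 ≥ 6 mo → does not qualify.

None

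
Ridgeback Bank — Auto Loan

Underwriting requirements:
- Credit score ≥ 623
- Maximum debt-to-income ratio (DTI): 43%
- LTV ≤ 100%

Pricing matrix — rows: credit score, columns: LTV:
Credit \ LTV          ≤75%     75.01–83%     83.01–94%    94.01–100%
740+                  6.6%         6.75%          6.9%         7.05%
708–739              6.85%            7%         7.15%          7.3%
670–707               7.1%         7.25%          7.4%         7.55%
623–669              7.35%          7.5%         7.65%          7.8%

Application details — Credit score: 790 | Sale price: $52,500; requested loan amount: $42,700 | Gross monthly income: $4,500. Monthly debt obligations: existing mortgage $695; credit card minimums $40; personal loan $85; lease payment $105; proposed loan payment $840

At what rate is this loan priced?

Credit score 790 ≥ 623; Total monthly debts = (695 + 40 + 85 + 105 + 840) = 1,765. Debt-to-income = 1,765/4,500 = 39.2% — meets 43% limit
LTV = 42,700/52,500 = 81.3% ≤ 100%
Credit 790 → row 740+; LTV 81.3% → column 75.01–83%. Grid cell → 6.75%.

6.75%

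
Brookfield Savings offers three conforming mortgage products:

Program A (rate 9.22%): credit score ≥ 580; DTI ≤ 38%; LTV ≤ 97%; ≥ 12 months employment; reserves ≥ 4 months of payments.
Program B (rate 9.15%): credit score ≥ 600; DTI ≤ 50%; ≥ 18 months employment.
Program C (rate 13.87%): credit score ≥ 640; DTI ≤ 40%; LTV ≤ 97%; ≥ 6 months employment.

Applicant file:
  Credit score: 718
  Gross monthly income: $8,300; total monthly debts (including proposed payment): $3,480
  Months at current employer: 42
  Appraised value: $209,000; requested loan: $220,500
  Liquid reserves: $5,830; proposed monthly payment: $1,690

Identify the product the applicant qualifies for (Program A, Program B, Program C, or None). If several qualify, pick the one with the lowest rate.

Program B

DTI = 3,480/8,300 = 41.9%.
LTV = 220,500/209,000 = 105.5%.
Reserves = 5,830/1,690 = 3.4 months.
Program A: score 718 ≥ 580; DTI 41.9% > 38%; LTV 105.5% > 97%; employment 42 ≥ 12 mo; reserves 3.4 < 4 mo → does not qualify.
Program B: score 718 ≥ 600; DTI 41.9% ≤ 50%; employment 42 ≥ 18 mo → qualifies.
Program C: score 718 ≥ 640; DTI 41.9% > 40%; LTV 105.5% > 97%; employment 42 ≥ 6 mo → does not qualify.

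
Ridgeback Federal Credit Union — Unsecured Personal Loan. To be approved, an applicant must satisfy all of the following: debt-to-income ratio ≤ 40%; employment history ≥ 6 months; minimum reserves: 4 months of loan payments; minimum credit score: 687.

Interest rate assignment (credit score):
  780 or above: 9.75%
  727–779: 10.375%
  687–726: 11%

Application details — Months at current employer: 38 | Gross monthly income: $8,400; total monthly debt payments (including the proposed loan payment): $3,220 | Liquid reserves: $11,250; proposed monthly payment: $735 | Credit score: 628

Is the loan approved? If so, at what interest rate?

Denied

Credit score 628 < 687 (below minimum)
DTI: 3,220 ÷ 8,400 = 38.3%, within the 40% cap
Reserves: 11,250 ÷ 735 = 15.3 months (meets 4-month minimum)
Employment 38 ≥ 6 months
Not all requirements met → denied.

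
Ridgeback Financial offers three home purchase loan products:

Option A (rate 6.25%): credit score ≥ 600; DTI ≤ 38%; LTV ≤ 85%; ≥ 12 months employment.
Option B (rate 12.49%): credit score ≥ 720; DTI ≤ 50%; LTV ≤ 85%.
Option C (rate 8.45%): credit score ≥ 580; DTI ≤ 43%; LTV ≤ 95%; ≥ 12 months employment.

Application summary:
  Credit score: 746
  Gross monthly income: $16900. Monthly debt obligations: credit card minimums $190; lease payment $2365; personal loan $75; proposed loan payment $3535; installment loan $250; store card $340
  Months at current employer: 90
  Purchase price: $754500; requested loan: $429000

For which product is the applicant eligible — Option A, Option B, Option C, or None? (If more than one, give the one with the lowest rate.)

Total debts = (190 + 2,365 + 75 + 3,535 + 250 + 340) = 6,755; DTI = 6,755/16,900 = 40%.
LTV = 429,000/754,500 = 56.9%.
Option A: score 746 ≥ 600; DTI 40% > 38%; LTV 56.9% ≤ 85%; employment 90 ≥ 12 mo → does not qualify.
Option B: score 746 ≥ 720; DTI 40% ≤ 50%; LTV 56.9% ≤ 85% → qualifies.
Option C: score 746 ≥ 580; DTI 40% ≤ 43%; LTV 56.9% ≤ 95%; employment 90 ≥ 12 mo → qualifies.
Qualifying: Option B, Option C. Lowest rate is 8.45% → Option C.

Option C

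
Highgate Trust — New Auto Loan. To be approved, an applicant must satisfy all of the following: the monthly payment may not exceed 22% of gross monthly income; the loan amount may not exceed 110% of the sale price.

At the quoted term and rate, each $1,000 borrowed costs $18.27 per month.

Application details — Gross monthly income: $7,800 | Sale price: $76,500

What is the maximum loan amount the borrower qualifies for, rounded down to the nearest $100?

$84,100

Payment cap: 22% × $7,800 = $1,716/month.
At $18.27 per $1,000, that supports 1,716/18.27 × 1,000 ≈ $93,924 → $93,900.
LTV cap: 110% × $76,500 = $84,150 → $84,100.
Binding constraint: loan-to-value.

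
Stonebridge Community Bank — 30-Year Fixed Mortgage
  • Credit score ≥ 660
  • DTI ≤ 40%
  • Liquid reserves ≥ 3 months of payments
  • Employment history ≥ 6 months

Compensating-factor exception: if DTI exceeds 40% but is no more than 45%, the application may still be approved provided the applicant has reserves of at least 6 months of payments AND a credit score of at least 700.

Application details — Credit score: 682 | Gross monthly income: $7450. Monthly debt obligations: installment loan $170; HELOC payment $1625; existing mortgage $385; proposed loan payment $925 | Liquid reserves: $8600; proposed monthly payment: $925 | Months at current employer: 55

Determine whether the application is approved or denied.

Credit score 682 ≥ 660 (meets base)
Total debts = (170 + 1,625 + 385 + 925) = 3,105. DTI: 3,105 ÷ 7,450 = 41.7%, over the 40% base limit.
Reserves = 8,600/925 = 9.3 months ≥ 3
Employment 55 ≥ 6 months
41.7% falls in the override range (40%–45%), so the compensating-factor test applies.
Override check — reserves: 9.3 mo (ok); score: 682 (below 700).
Override conditions not both satisfied; exception does not apply.

Denied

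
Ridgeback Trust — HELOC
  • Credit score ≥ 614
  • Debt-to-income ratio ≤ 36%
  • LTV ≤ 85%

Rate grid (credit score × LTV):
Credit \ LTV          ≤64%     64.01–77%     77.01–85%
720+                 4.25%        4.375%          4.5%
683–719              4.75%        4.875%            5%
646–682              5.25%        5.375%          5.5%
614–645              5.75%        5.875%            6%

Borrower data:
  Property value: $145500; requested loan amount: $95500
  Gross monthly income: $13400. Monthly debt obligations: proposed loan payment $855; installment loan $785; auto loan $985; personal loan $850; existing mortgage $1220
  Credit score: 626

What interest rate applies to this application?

5.875%

Credit score 626 ≥ 614; Total monthly debts = (855 + 785 + 985 + 850 + 1,220) = 4,695. DTI = 4,695/13,400 = 35% ≤ 36%
Loan-to-value = 95,500/145,500 = 65.6% — pass (85% max)
Score 626 is in the 614–645 band; LTV 65.6% is in the 64.01–77% band → 5.875%.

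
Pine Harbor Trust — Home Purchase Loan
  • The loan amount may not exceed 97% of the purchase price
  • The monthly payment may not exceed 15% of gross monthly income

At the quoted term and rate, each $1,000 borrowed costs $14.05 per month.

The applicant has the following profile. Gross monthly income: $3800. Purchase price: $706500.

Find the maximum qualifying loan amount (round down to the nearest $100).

$40,500

Payment cap: 15% × $3,800 = $570/month.
At $14.05 per $1,000, that supports 570/14.05 × 1,000 ≈ $40,569 → $40,500.
LTV cap: 97% × $706,500 = $685,305 → $685,300.
Binding constraint: payment-to-income.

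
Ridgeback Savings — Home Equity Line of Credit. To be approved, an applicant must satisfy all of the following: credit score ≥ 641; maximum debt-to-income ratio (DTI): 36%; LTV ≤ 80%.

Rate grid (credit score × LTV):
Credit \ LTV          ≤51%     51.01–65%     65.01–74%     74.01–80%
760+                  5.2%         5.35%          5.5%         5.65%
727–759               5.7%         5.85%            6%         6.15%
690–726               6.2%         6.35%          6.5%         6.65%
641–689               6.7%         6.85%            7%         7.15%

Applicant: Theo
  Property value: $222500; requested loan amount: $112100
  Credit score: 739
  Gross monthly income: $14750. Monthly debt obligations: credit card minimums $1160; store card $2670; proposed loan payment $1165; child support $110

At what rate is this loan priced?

5.7%

Credit score 739 ≥ 641; Total monthly debts = (1,160 + 2,670 + 1,165 + 110) = 5,105. Debt-to-income = 5,105/14,750 = 34.6% — meets 36% limit
LTV: 112,100 ÷ 222,500 = 50.4%, within 80% cap
Credit 739 → row 727–759; LTV 50.4% → column ≤51%. Grid cell → 5.7%.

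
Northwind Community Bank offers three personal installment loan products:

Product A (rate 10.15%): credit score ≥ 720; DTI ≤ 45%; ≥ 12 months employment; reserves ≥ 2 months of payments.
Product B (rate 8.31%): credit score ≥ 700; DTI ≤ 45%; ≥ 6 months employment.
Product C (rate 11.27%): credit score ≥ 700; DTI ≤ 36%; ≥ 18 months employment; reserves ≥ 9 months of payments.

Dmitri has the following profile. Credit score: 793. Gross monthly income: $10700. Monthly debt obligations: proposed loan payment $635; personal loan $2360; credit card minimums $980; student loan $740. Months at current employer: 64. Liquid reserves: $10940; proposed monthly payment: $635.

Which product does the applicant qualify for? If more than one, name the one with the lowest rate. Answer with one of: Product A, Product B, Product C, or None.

Product B

Total debts = (635 + 2,360 + 980 + 740) = 4,715; DTI = 4,715/10,700 = 44.1%.
Reserves = 10,940/635 = 17.2 months.
Product A: score 793 ≥ 720; DTI 44.1% ≤ 45%; employment 64 ≥ 12 mo; reserves 17.2 ≥ 2 mo → qualifies.
Product B: score 793 ≥ 700; DTI 44.1% ≤ 45%; employment 64 ≥ 6 mo → qualifies.
Product C: score 793 ≥ 700; DTI 44.1% > 36%; employment 64 ≥ 18 mo; reserves 17.2 ≥ 9 mo → does not qualify.
Qualifying: Product A, Product B. Lowest rate is 8.31% → Product B.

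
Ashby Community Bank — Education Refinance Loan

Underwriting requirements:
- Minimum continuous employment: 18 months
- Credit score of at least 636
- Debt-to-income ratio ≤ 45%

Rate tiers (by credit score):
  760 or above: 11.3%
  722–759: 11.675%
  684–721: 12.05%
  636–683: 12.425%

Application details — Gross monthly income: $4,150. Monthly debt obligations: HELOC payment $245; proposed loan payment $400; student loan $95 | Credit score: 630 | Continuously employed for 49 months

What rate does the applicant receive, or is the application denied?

Denied

Credit score 630 < 636 (below minimum)
Employment 49 ≥ 18 months
Total monthly debts = (245 + 400 + 95) = 740. DTI: 740 ÷ 4,150 = 17.8%, within the 45% cap
Not all requirements met → denied.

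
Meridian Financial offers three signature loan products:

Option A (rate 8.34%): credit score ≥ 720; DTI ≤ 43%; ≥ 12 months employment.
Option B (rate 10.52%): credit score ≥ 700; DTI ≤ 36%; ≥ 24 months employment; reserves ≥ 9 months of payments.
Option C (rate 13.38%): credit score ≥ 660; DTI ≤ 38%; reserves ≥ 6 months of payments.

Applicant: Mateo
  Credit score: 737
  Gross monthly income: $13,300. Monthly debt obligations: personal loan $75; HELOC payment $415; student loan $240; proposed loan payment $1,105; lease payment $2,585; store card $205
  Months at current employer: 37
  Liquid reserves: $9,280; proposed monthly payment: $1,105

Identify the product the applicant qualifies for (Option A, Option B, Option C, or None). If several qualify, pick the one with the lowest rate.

Option A

Total debts = (75 + 415 + 240 + 1,105 + 2,585 + 205) = 4,625; DTI = 4,625/13,300 = 34.8%.
Reserves = 9,280/1,105 = 8.4 months.
Option A: score 737 ≥ 720; DTI 34.8% ≤ 43%; employment 37 ≥ 12 mo → qualifies.
Option B: score 737 ≥ 700; DTI 34.8% ≤ 36%; employment 37 ≥ 24 mo; reserves 8.4 < 9 mo → does not qualify.
Option C: score 737 ≥ 660; DTI 34.8% ≤ 38%; reserves 8.4 ≥ 6 mo → qualifies.
Qualifying: Option A, Option C. Lowest rate is 8.34% → Option A.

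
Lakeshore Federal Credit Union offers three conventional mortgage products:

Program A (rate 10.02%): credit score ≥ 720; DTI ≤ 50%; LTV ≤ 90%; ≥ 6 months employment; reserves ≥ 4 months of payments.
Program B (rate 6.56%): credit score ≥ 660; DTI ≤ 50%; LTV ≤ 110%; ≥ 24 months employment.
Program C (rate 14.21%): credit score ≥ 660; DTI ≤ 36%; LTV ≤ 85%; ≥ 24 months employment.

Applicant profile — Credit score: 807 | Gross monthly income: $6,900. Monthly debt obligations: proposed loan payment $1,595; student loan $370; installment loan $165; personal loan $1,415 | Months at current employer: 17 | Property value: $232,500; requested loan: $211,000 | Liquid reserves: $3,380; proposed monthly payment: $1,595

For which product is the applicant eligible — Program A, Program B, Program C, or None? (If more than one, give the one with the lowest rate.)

Total debts = (1,595 + 370 + 165 + 1,415) = 3,545; DTI = 3,545/6,900 = 51.4%.
LTV = 211,000/232,500 = 90.8%.
Reserves = 3,380/1,595 = 2.1 months.
Program A: score 807 ≥ 720; DTI 51.4% > 50%; LTV 90.8% > 90%; employment 17 ≥ 6 mo; reserves 2.1 < 4 mo → does not qualify.
Program B: score 807 ≥ 660; DTI 51.4% > 50%; LTV 90.8% ≤ 110%; employment 17 < 24 mo → does not qualify.
Program C: score 807 ≥ 660; DTI 51.4% > 36%; LTV 90.8% > 85%; employment 17 < 24 mo → does not qualify.

None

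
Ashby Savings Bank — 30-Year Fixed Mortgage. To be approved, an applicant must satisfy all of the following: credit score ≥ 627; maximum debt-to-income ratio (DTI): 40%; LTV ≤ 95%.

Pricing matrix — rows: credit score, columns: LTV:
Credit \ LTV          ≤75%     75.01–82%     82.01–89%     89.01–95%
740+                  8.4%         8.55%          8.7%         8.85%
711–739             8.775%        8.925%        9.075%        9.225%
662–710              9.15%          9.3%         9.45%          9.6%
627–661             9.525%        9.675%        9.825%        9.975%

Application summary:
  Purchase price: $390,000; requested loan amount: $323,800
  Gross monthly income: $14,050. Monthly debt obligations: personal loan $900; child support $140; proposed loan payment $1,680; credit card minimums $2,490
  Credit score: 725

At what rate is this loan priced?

Credit score 725 ≥ 627; Total monthly debts = (900 + 140 + 1,680 + 2,490) = 5,210. Debt-to-income = 5,210/14,050 = 37.1% — meets 40% limit
LTV: 323,800 ÷ 390,000 = 83%, within 95% cap
Score 725 is in the 711–739 band; LTV 83% is in the 82.01–89% band → 9.075%.

9.075%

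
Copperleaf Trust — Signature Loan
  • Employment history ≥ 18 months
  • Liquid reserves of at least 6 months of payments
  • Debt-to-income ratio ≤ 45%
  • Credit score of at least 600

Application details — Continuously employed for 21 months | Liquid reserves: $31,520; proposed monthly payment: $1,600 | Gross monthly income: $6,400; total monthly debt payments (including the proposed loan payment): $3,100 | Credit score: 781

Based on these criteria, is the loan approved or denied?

Employment 21 ≥ 18 months
Liquid reserves cover 31,520/1,600 = 19.7 months — ≥ 6 required
DTI = 3,100/6,400 = 48.4% > 45%
Credit score 781 ≥ 600 (meets)
Fails on DTI.

Denied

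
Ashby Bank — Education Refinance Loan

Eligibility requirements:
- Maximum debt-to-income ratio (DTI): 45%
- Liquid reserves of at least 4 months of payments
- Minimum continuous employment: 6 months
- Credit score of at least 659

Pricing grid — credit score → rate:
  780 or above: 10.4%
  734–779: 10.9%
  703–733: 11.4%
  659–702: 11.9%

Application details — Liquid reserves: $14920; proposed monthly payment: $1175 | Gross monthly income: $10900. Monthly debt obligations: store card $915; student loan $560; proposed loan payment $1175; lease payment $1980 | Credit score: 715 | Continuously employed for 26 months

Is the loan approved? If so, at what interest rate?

Approved at 11.4%

Credit score 715 ≥ 659 (meets minimum)
Reserves = 14,920/1,175 = 12.7 months ≥ 4
Total monthly debts = (915 + 560 + 1,175 + 1,980) = 4,630. Debt-to-income = 4,630/10,900 = 42.5% — meets 45% limit
Employment 26 ≥ 6 months
All requirements met. Score 715 falls in the 703–733 tier → 11.4%.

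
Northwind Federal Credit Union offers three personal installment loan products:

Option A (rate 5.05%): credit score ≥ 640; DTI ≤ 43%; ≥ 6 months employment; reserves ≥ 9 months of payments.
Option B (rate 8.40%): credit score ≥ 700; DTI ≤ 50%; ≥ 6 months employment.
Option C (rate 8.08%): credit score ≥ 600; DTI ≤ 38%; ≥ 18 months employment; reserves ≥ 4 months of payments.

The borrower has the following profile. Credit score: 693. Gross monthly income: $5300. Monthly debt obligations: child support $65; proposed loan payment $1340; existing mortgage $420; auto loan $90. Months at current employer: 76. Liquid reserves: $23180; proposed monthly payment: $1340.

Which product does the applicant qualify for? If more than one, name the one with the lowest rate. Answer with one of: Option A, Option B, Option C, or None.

Option A

Total debts = (65 + 1,340 + 420 + 90) = 1,915; DTI = 1,915/5,300 = 36.1%.
Reserves = 23,180/1,340 = 17.3 months.
Option A: score 693 ≥ 640; DTI 36.1% ≤ 43%; employment 76 ≥ 6 mo; reserves 17.3 ≥ 9 mo → qualifies.
Option B: score 693 < 700; DTI 36.1% ≤ 50%; employment 76 ≥ 6 mo → does not qualify.
Option C: score 693 ≥ 600; DTI 36.1% ≤ 38%; employment 76 ≥ 18 mo; reserves 17.3 ≥ 4 mo → qualifies.
Qualifying: Option A, Option C. Lowest rate is 5.05% → Option A.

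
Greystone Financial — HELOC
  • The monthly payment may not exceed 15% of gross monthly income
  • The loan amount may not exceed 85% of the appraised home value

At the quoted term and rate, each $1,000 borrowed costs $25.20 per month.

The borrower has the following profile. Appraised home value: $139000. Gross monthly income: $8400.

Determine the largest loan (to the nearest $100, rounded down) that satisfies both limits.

$50,000

Payment cap: 15% × $8,400 = $1,260/month.
At $25.20 per $1,000, that supports 1,260/25.20 × 1,000 ≈ $50,000 → $50,000.
LTV cap: 85% × $139,000 = $118,150 → $118,100.
Binding constraint: payment-to-income.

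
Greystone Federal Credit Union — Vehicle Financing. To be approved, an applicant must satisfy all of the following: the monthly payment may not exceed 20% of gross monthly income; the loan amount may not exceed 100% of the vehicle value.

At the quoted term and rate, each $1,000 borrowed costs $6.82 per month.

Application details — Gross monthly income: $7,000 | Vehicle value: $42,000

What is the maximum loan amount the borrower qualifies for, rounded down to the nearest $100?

$42,000

Payment cap: 20% × $7,000 = $1,400/month.
At $6.82 per $1,000, that supports 1,400/6.82 × 1,000 ≈ $205,278 → $205,200.
LTV cap: 100% × $42,000 = $42,000 → $42,000.
Binding constraint: loan-to-value.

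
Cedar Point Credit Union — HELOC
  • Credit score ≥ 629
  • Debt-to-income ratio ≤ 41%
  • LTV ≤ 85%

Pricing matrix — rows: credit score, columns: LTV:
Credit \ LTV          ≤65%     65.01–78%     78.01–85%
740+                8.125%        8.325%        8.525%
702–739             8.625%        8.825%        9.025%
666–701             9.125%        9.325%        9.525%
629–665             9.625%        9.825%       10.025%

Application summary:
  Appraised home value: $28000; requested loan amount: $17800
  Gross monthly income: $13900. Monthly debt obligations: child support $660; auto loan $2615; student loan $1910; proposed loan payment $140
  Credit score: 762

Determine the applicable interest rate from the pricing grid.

Credit score 762 ≥ 629; Total monthly debts = (660 + 2,615 + 1,910 + 140) = 5,325. DTI = 5,325/13,900 = 38.3% ≤ 41%
Loan-to-value = 17,800/28,000 = 63.6% — pass (85% max)
Score 762 is in the 740+ band; LTV 63.6% is in the ≤65% band → 8.125%.

8.125%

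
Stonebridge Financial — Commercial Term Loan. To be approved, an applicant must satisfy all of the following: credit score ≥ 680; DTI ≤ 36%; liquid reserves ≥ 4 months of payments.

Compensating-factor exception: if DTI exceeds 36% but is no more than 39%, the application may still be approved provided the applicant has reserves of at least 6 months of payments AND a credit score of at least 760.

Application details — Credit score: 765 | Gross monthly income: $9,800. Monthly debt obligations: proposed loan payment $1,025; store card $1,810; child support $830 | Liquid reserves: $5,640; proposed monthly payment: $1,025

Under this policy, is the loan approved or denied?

Denied

Credit score 765 ≥ 680 (meets base)
Total debts = (1,025 + 1,810 + 830) = 3,665. DTI: 3,665 ÷ 9,800 = 37.4%, over the 36% base limit.
Liquid reserves cover 5,640/1,025 = 5.5 months — ≥ 4 required
DTI 37.4% is within the 36%–39% exception band; checking compensating factors.
Reserves 5.5 < 6 months; credit score 765 ≥ 760.
Override conditions not both satisfied; exception does not apply.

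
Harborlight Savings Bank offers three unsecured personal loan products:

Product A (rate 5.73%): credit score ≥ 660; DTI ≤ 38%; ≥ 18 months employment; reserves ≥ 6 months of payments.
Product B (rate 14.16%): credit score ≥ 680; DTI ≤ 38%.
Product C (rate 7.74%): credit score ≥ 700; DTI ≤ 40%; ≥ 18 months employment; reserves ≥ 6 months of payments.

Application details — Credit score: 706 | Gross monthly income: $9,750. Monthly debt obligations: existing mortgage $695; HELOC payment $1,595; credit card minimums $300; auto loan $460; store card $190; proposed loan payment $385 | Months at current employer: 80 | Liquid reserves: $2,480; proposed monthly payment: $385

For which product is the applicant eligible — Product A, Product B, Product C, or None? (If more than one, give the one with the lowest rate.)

Total debts = (695 + 1,595 + 300 + 460 + 190 + 385) = 3,625; DTI = 3,625/9,750 = 37.2%.
Reserves = 2,480/385 = 6.4 months.
Product A: score 706 ≥ 660; DTI 37.2% ≤ 38%; employment 80 ≥ 18 mo; reserves 6.4 ≥ 6 mo → qualifies.
Product B: score 706 ≥ 680; DTI 37.2% ≤ 38% → qualifies.
Product C: score 706 ≥ 700; DTI 37.2% ≤ 40%; employment 80 ≥ 18 mo; reserves 6.4 ≥ 6 mo → qualifies.
Qualifying: Product A, Product B, Product C. Lowest rate is 5.73% → Product A.

Product A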